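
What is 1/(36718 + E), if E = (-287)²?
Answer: 1/119087 ≈ 8.3972e-6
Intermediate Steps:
E = 82369
1/(36718 + E) = 1/(36718 + 82369) = 1/119087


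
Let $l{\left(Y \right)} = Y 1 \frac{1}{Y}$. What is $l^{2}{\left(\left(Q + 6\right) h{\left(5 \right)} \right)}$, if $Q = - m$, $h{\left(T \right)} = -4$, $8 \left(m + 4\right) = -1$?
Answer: $1$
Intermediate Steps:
$m = - \frac{33}{8}$ ($m = -4 + \frac{1}{8} \left(-1\right) = -4 - \frac{1}{8} = - \frac{33}{8} \approx -4.125$)
$Q = \frac{33}{8}$ ($Q = \left(-1\right) \left(- \frac{33}{8}\right) = \frac{33}{8} \approx 4.125$)
$l{\left(Y \right)} = 1$ ($l{\left(Y \right)} = \frac{Y}{Y} = 1$)
$l^{2}{\left(\left(Q + 6\right) h{\left(5 \right)} \right)} = 1^{2} = 1$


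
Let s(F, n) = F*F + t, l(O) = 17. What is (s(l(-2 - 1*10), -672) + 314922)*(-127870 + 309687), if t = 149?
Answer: 57337809120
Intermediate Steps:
s(F, n) = 149 + F² (s(F, n) = F*F + 149 = F² + 149 = 149 + F²)
(s(l(-2 - 1*10), -672) + 314922)*(-127870 + 309687) = ((149 + 17²) + 314922)*(-127870 + 309687) = ((149 + 289) + 314922)*181817 = (438 + 314922)*181817 = 315360*181817 = 57337809120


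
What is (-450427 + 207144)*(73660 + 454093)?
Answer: -128393333099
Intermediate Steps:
(-450427 + 207144)*(73660 + 454093) = -243283*527753 = -128393333099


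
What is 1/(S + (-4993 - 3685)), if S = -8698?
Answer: -1/17376 ≈ -5.7551e-5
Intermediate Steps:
1/(S + (-4993 - 3685)) = 1/(-8698 + (-4993 - 3685)) = 1/(-8698 - 8678) = 1/(-17376) = -1/17376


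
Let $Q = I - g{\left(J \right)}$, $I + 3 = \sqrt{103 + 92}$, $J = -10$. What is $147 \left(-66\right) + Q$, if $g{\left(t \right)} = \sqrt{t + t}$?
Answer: $-9705 + \sqrt{195} - 2 i \sqrt{5} \approx -9691.0 - 4.4721 i$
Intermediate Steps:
$g{\left(t \right)} = \sqrt{2} \sqrt{t}$ ($g{\left(t \right)} = \sqrt{2 t} = \sqrt{2} \sqrt{t}$)
$I = -3 + \sqrt{195}$ ($I = -3 + \sqrt{103 + 92} = -3 + \sqrt{195} \approx 10.964$)
$Q = -3 + \sqrt{195} - 2 i \sqrt{5}$ ($Q = \left(-3 + \sqrt{195}\right) - \sqrt{2} \sqrt{-10} = \left(-3 + \sqrt{195}\right) - \sqrt{2} i \sqrt{10} = \left(-3 + \sqrt{195}\right) - 2 i \sqrt{5} = -3 + \sqrt{195} - 2 i \sqrt{5} \approx 10.964 - 4.4721 i$)
$147 \left(-66\right) + Q = 147 \left(-66\right) - \left(3 - \sqrt{195} + 2 i \sqrt{5}\right) = -9702 - \left(3 - \sqrt{195} + 2 i \sqrt{5}\right) = -9705 + \sqrt{195} - 2 i \sqrt{5}$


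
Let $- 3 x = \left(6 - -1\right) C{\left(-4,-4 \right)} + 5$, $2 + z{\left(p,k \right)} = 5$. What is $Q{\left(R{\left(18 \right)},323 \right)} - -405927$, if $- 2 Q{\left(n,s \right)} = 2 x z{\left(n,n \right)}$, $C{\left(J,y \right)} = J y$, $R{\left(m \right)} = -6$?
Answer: $406044$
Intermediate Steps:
$z{\left(p,k \right)} = 3$ ($z{\left(p,k \right)} = -2 + 5 = 3$)
$x = -39$ ($x = - \frac{\left(6 - -1\right) \left(\left(-4\right) \left(-4\right)\right) + 5}{3} = - \frac{\left(6 + 1\right) 16 + 5}{3} = - \frac{7 \cdot 16 + 5}{3} = - \frac{112 + 5}{3} = \left(- \frac{1}{3}\right) 117 = -39$)
$Q{\left(n,s \right)} = 117$ ($Q{\left(n,s \right)} = - \frac{2 \left(-39\right) 3}{2} = - \frac{\left(-78\right) 3}{2} = \left(- \frac{1}{2}\right) \left(-234\right) = 117$)
$Q{\left(R{\left(18 \right)},323 \right)} - -405927 = 117 - -405927 = 117 + 405927 = 406044$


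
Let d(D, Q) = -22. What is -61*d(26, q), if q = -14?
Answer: 1342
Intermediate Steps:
-61*d(26, q) = -61*(-22) = 1342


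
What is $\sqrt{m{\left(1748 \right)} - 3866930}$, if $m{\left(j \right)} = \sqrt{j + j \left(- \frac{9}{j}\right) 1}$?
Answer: $\sqrt{-3866930 + \sqrt{1739}} \approx 1966.4 i$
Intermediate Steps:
$m{\left(j \right)} = \sqrt{-9 + j}$ ($m{\left(j \right)} = \sqrt{j - 9} = \sqrt{-9 + j}$)
$\sqrt{m{\left(1748 \right)} - 3866930} = \sqrt{\sqrt{-9 + 1748} - 3866930} = \sqrt{\sqrt{1739} - 3866930} = \sqrt{-3866930 + \sqrt{1739}}$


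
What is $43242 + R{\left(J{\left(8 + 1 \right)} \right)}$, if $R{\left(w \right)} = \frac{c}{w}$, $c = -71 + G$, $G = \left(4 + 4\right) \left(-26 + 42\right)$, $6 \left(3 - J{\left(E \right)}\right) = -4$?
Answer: $\frac{475833}{11} \approx 43258.0$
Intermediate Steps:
$J{\left(E \right)} = \frac{11}{3}$ ($J{\left(E \right)} = 3 - - \frac{2}{3} = 3 + \frac{2}{3} = \frac{11}{3}$)
$G = 128$ ($G = 8 \cdot 16 = 128$)
$c = 57$ ($c = -71 + 128 = 57$)
$R{\left(w \right)} = \frac{57}{w}$
$43242 + R{\left(J{\left(8 + 1 \right)} \right)} = 43242 + \frac{57}{\frac{11}{3}} = 43242 + 57 \cdot \frac{3}{11} = 43242 + \frac{171}{11} = \frac{475833}{11}$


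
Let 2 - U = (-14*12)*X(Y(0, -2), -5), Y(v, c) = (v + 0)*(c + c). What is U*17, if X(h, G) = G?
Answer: -14246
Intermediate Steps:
Y(v, c) = 2*c*v (Y(v, c) = v*(2*c) = 2*c*v)
U = -838 (U = 2 - (-14*12)*(-5) = 2 - (-168)*(-5) = 2 - 1*840 = 2 - 840 = -838)
U*17 = -838*17 = -14246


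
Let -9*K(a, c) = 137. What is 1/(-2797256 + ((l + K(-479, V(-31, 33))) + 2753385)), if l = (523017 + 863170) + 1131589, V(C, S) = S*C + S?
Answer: 9/22265008 ≈ 4.0422e-7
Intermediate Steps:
V(C, S) = S + C*S (V(C, S) = C*S + S = S + C*S)
K(a, c) = -137/9 (K(a, c) = -1/9*137 = -137/9)
l = 2517776 (l = 1386187 + 1131589 = 2517776)
1/(-2797256 + ((l + K(-479, V(-31, 33))) + 2753385)) = 1/(-2797256 + ((2517776 - 137/9) + 2753385)) = 1/(-2797256 + (22659847/9 + 2753385)) = 1/(-2797256 + 47440312/9) = 1/(22265008/9) = 9/22265008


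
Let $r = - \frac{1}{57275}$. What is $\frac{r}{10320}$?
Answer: $- \frac{1}{591078000} \approx -1.6918 \cdot 10^{-9}$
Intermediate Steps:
$r = - \frac{1}{57275}$ ($r = \left(-1\right) \frac{1}{57275} = - \frac{1}{57275} \approx -1.746 \cdot 10^{-5}$)
$\frac{r}{10320} = - \frac{1}{57275 \cdot 10320} = \left(- \frac{1}{57275}\right) \frac{1}{10320} = - \frac{1}{591078000}$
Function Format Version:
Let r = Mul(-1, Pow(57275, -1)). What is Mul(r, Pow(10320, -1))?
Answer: Rational(-1, 591078000) ≈ -1.6918e-9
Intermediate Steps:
r = Rational(-1, 57275) (r = Mul(-1, Rational(1, 57275)) = Rational(-1, 57275) ≈ -1.7460e-5)
Mul(r, Pow(10320, -1)) = Mul(Rational(-1, 57275), Pow(10320, -1)) = Mul(Rational(-1, 57275), Rational(1, 10320)) = Rational(-1, 591078000)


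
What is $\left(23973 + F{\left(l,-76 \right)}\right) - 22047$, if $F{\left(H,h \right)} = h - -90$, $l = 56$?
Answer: $1940$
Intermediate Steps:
$F{\left(H,h \right)} = 90 + h$ ($F{\left(H,h \right)} = h + 90 = 90 + h$)
$\left(23973 + F{\left(l,-76 \right)}\right) - 22047 = \left(23973 + \left(90 - 76\right)\right) - 22047 = \left(23973 + 14\right) - 22047 = 23987 - 22047 = 1940$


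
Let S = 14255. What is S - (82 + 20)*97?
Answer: 4361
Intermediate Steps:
S - (82 + 20)*97 = 14255 - (82 + 20)*97 = 14255 - 102*97 = 14255 - 1*9894 = 14255 - 9894 = 4361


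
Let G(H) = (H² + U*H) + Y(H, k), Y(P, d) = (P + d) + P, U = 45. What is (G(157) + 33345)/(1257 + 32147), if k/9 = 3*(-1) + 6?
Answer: 16350/8351 ≈ 1.9578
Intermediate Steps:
k = 27 (k = 9*(3*(-1) + 6) = 9*(-3 + 6) = 9*3 = 27)
Y(P, d) = d + 2*P
G(H) = 27 + H² + 47*H (G(H) = (H² + 45*H) + (27 + 2*H) = 27 + H² + 47*H)
(G(157) + 33345)/(1257 + 32147) = ((27 + 157² + 47*157) + 33345)/(1257 + 32147) = ((27 + 24649 + 7379) + 33345)/33404 = (32055 + 33345)*(1/33404) = 65400*(1/33404) = 16350/8351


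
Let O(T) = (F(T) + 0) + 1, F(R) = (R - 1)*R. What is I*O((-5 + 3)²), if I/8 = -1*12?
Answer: -1248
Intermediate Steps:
F(R) = R*(-1 + R) (F(R) = (-1 + R)*R = R*(-1 + R))
O(T) = 1 + T*(-1 + T) (O(T) = (T*(-1 + T) + 0) + 1 = T*(-1 + T) + 1 = 1 + T*(-1 + T))
I = -96 (I = 8*(-1*12) = 8*(-12) = -96)
I*O((-5 + 3)²) = -96*(1 + (-5 + 3)²*(-1 + (-5 + 3)²)) = -96*(1 + (-2)²*(-1 + (-2)²)) = -96*(1 + 4*(-1 + 4)) = -96*(1 + 4*3) = -96*(1 + 12) = -96*13 = -1248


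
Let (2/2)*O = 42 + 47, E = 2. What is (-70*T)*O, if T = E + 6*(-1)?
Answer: 24920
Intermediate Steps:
T = -4 (T = 2 + 6*(-1) = 2 - 6 = -4)
O = 89 (O = 42 + 47 = 89)
(-70*T)*O = -70*(-4)*89 = 280*89 = 24920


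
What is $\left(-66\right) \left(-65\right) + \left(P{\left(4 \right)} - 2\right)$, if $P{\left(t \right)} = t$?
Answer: $4292$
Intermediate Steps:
$\left(-66\right) \left(-65\right) + \left(P{\left(4 \right)} - 2\right) = \left(-66\right) \left(-65\right) + \left(4 - 2\right) = 4290 + \left(4 - 2\right) = 4290 + 2 = 4292$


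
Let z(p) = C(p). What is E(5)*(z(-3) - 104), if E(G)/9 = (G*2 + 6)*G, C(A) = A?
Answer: -77040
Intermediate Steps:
z(p) = p
E(G) = 9*G*(6 + 2*G) (E(G) = 9*((G*2 + 6)*G) = 9*((2*G + 6)*G) = 9*((6 + 2*G)*G) = 9*(G*(6 + 2*G)) = 9*G*(6 + 2*G))
E(5)*(z(-3) - 104) = (18*5*(3 + 5))*(-3 - 104) = (18*5*8)*(-107) = 720*(-107) = -77040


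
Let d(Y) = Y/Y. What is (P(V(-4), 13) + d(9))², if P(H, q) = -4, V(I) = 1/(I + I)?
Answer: 9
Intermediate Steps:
d(Y) = 1
V(I) = 1/(2*I)
(P(V(-4), 13) + d(9))² = (-4 + 1)² = (-3)² = 9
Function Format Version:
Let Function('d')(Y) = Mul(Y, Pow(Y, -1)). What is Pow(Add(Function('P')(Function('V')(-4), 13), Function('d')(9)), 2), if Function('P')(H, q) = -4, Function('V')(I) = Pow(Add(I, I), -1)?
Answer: 9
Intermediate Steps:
Function('d')(Y) = 1
Function('V')(I) = Mul(Rational(1, 2), Pow(I, -1)) (Function('V')(I) = Pow(Mul(2, I), -1) = Mul(Rational(1, 2), Pow(I, -1)))
Pow(Add(Function('P')(Function('V')(-4), 13), Function('d')(9)), 2) = Pow(Add(-4, 1), 2) = Pow(-3, 2) = 9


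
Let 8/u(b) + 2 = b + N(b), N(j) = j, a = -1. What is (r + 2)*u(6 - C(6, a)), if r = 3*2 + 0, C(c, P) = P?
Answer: 16/3 ≈ 5.3333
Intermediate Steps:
r = 6 (r = 6 + 0 = 6)
u(b) = 8/(-2 + 2*b) (u(b) = 8/(-2 + (b + b)) = 8/(-2 + 2*b))
(r + 2)*u(6 - C(6, a)) = (6 + 2)*(4/(-1 + (6 - 1*(-1)))) = 8*(4/(-1 + (6 + 1))) = 8*(4/(-1 + 7)) = 8*(4/6) = 8*(4*(1/6)) = 8*(2/3) = 16/3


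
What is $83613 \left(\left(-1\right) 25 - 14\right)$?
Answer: $-3260907$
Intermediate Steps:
$83613 \left(\left(-1\right) 25 - 14\right) = 83613 \left(-25 - 14\right) = 83613 \left(-39\right) = -3260907$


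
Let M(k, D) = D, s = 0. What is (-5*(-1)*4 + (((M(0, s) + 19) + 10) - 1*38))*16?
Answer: 176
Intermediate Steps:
(-5*(-1)*4 + (((M(0, s) + 19) + 10) - 1*38))*16 = (-5*(-1)*4 + (((0 + 19) + 10) - 1*38))*16 = (5*4 + ((19 + 10) - 38))*16 = (20 + (29 - 38))*16 = (20 - 9)*16 = 11*16 = 176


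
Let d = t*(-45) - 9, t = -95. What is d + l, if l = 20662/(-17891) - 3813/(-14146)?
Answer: 1079441176607/253086086 ≈ 4265.1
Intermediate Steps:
d = 4266 (d = -95*(-45) - 9 = 4275 - 9 = 4266)
l = -224066269/253086086 (l = 20662*(-1/17891) - 3813*(-1/14146) = -20662/17891 + 3813/14146 = -224066269/253086086 ≈ -0.88534)
d + l = 4266 - 224066269/253086086 = 1079441176607/253086086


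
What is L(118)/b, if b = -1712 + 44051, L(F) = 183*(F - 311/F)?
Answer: 830393/1665334 ≈ 0.49863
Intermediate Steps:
L(F) = -56913/F + 183*F
b = 42339
L(118)/b = (-56913/118 + 183*118)/42339 = (-56913*1/118 + 21594)*(1/42339) = (-56913/118 + 21594)*(1/42339) = (2491179/118)*(1/42339) = 830393/1665334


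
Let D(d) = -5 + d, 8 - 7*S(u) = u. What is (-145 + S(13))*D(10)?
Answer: -5100/7 ≈ -728.57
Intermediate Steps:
S(u) = 8/7 - u/7
(-145 + S(13))*D(10) = (-145 + (8/7 - ⅐*13))*(-5 + 10) = (-145 + (8/7 - 13/7))*5 = (-145 - 5/7)*5 = -1020/7*5 = -5100/7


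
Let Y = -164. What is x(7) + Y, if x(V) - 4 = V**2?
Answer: -111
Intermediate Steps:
x(V) = 4 + V**2
x(7) + Y = (4 + 7**2) - 164 = (4 + 49) - 164 = 53 - 164 = -111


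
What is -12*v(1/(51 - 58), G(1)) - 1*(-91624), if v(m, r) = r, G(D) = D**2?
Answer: 91612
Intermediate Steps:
-12*v(1/(51 - 58), G(1)) - 1*(-91624) = -12*1**2 - 1*(-91624) = -12*1 + 91624 = -12 + 91624 = 91612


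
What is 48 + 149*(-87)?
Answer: -12915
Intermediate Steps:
48 + 149*(-87) = 48 - 12963 = -12915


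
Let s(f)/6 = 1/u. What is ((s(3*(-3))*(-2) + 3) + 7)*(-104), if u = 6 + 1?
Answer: -6032/7 ≈ -861.71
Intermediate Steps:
u = 7
s(f) = 6/7
((s(3*(-3))*(-2) + 3) + 7)*(-104) = (((6/7)*(-2) + 3) + 7)*(-104) = ((-12/7 + 3) + 7)*(-104) = (9/7 + 7)*(-104) = (58/7)*(-104) = -6032/7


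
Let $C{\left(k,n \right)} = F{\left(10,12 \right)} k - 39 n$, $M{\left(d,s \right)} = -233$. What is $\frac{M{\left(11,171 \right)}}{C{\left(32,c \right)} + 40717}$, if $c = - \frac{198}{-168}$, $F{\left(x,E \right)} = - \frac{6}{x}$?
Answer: $- \frac{32620}{5691257} \approx -0.0057316$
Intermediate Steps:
$c = \frac{33}{28}$ ($c = \left(-198\right) \left(- \frac{1}{168}\right) = \frac{33}{28} \approx 1.1786$)
$C{\left(k,n \right)} = - 39 n - \frac{3 k}{5}$ ($C{\left(k,n \right)} = - \frac{6}{10} k - 39 n = \left(-6\right) \frac{1}{10} k - 39 n = - \frac{3 k}{5} - 39 n = - 39 n - \frac{3 k}{5}$)
$\frac{M{\left(11,171 \right)}}{C{\left(32,c \right)} + 40717} = - \frac{233}{\left(\left(-39\right) \frac{33}{28} - \frac{96}{5}\right) + 40717} = - \frac{233}{\left(- \frac{1287}{28} - \frac{96}{5}\right) + 40717} = - \frac{233}{- \frac{9123}{140} + 40717} = - \frac{233}{\frac{5691257}{140}} = \left(-233\right) \frac{140}{5691257} = - \frac{32620}{5691257}$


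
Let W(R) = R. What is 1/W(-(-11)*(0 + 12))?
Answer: 1/132 ≈ 0.0075758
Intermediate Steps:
1/W(-(-11)*(0 + 12)) = 1/(-(-11)*(0 + 12)) = 1/(-(-11)*12) = 1/(-1*(-132)) = 1/132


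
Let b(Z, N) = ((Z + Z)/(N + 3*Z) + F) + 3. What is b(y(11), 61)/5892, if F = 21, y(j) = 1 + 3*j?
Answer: 995/240099 ≈ 0.0041441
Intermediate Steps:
b(Z, N) = 24 + 2*Z/(N + 3*Z) (b(Z, N) = ((Z + Z)/(N + 3*Z) + 21) + 3 = ((2*Z)/(N + 3*Z) + 21) + 3 = (2*Z/(N + 3*Z) + 21) + 3 = (21 + 2*Z/(N + 3*Z)) + 3 = 24 + 2*Z/(N + 3*Z))
b(y(11), 61)/5892 = (2*(12*61 + 37*(1 + 3*11))/(61 + 3*(1 + 3*11)))/5892 = (2*(732 + 37*(1 + 33))/(61 + 3*(1 + 33)))*(1/5892) = (2*(732 + 37*34)/(61 + 3*34))*(1/5892) = (2*(732 + 1258)/(61 + 102))*(1/5892) = (2*1990/163)*(1/5892) = (2*(1/163)*1990)*(1/5892) = (3980/163)*(1/5892) = 995/240099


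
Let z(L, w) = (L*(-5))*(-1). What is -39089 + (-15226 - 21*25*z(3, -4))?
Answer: -62190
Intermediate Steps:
z(L, w) = 5*L (z(L, w) = -5*L*(-1) = 5*L)
-39089 + (-15226 - 21*25*z(3, -4)) = -39089 + (-15226 - 21*25*5*3) = -39089 + (-15226 - 525*15) = -39089 + (-15226 - 1*7875) = -39089 + (-15226 - 7875) = -39089 - 23101 = -62190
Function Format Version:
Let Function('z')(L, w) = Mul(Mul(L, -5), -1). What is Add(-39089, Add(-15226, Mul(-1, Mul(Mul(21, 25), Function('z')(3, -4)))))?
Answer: -62190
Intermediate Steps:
Function('z')(L, w) = Mul(5, L) (Function('z')(L, w) = Mul(Mul(-5, L), -1) = Mul(5, L))
Add(-39089, Add(-15226, Mul(-1, Mul(Mul(21, 25), Function('z')(3, -4))))) = Add(-39089, Add(-15226, Mul(-1, Mul(Mul(21, 25), Mul(5, 3))))) = Add(-39089, Add(-15226, Mul(-1, Mul(525, 15)))) = Add(-39089, Add(-15226, Mul(-1, 7875))) = Add(-39089, Add(-15226, -7875)) = Add(-39089, -23101) = -62190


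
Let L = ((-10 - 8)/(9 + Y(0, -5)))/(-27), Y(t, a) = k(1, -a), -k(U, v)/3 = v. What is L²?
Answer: 1/81 ≈ 0.012346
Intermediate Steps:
k(U, v) = -3*v
Y(t, a) = 3*a (Y(t, a) = -(-3)*a = 3*a)
L = -⅑ (L = ((-10 - 8)/(9 + 3*(-5)))/(-27) = -18/(9 - 15)*(-1/27) = -18/(-6)*(-1/27) = -18*(-⅙)*(-1/27) = 3*(-1/27) = -⅑ ≈ -0.11111)
L² = (-⅑)² = 1/81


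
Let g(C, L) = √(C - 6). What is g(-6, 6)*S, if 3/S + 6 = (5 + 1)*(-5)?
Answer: -I*√3/6 ≈ -0.28868*I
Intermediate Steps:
g(C, L) = √(-6 + C)
S = -1/12 (S = 3/(-6 + (5 + 1)*(-5)) = 3/(-6 + 6*(-5)) = 3/(-6 - 30) = 3/(-36) = 3*(-1/36) = -1/12 ≈ -0.083333)
g(-6, 6)*S = √(-6 - 6)*(-1/12) = √(-12)*(-1/12) = (2*I*√3)*(-1/12) = -I*√3/6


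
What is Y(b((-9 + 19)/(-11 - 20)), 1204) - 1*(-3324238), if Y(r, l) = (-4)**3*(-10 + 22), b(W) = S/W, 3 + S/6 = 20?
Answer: 3323470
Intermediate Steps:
S = 102 (S = -18 + 6*20 = -18 + 120 = 102)
b(W) = 102/W
Y(r, l) = -768 (Y(r, l) = -64*12 = -768)
Y(b((-9 + 19)/(-11 - 20)), 1204) - 1*(-3324238) = -768 - 1*(-3324238) = -768 + 3324238 = 3323470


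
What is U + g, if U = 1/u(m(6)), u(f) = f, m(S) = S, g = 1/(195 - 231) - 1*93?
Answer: -3343/36 ≈ -92.861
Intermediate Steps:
g = -3349/36 (g = 1/(-36) - 93 = -1/36 - 93 = -3349/36 ≈ -93.028)
U = ⅙ (U = 1/6 = ⅙ ≈ 0.16667)
U + g = ⅙ - 3349/36 = -3343/36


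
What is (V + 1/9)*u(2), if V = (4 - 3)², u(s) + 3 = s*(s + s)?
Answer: 50/9 ≈ 5.5556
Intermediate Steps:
u(s) = -3 + 2*s² (u(s) = -3 + s*(s + s) = -3 + s*(2*s) = -3 + 2*s²)
V = 1 (V = 1² = 1)
(V + 1/9)*u(2) = (1 + 1/9)*(-3 + 2*2²) = (1 + ⅑)*(-3 + 2*4) = 10*(-3 + 8)/9 = (10/9)*5 = 50/9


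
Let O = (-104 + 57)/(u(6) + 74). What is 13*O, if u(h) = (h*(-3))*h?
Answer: 611/34 ≈ 17.971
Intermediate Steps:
u(h) = -3*h**2 (u(h) = (-3*h)*h = -3*h**2)
O = 47/34 (O = (-104 + 57)/(-3*6**2 + 74) = -47/(-3*36 + 74) = -47/(-108 + 74) = -47/(-34) = -47*(-1/34) = 47/34 ≈ 1.3824)
13*O = 13*(47/34) = 611/34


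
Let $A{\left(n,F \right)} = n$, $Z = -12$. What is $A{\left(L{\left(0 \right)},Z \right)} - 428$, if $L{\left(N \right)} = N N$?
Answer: $-428$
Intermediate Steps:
$L{\left(N \right)} = N^{2}$
$A{\left(L{\left(0 \right)},Z \right)} - 428 = 0^{2} - 428 = 0 - 428 = -428$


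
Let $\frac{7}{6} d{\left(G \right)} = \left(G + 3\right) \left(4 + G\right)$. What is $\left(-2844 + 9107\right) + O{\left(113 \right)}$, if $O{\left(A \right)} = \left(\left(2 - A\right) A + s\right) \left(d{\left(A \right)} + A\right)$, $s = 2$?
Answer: $- \frac{1031114802}{7} \approx -1.473 \cdot 10^{8}$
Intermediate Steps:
$d{\left(G \right)} = \frac{6 \left(3 + G\right) \left(4 + G\right)}{7}$ ($d{\left(G \right)} = \frac{6 \left(G + 3\right) \left(4 + G\right)}{7} = \frac{6 \left(3 + G\right) \left(4 + G\right)}{7}$)
$O{\left(A \right)} = \left(2 + A \left(2 - A\right)\right) \left(\frac{72}{7} + 7 A + \frac{6 A^{2}}{7}\right)$ ($O{\left(A \right)} = \left(\left(2 - A\right) A + 2\right) \left(\left(\frac{72}{7} + 6 A + \frac{6 A^{2}}{7}\right) + A\right) = \left(A \left(2 - A\right) + 2\right) \left(\frac{72}{7} + 7 A + \frac{6 A^{2}}{7}\right) = \left(2 + A \left(2 - A\right)\right) \left(\frac{72}{7} + 7 A + \frac{6 A^{2}}{7}\right)$)
$\left(-2844 + 9107\right) + O{\left(113 \right)} = \left(-2844 + 9107\right) + \left(\frac{144}{7} - \frac{37 \cdot 113^{3}}{7} - \frac{6 \cdot 113^{4}}{7} + \frac{38 \cdot 113^{2}}{7} + \frac{242}{7} \cdot 113\right) = 6263 + \left(\frac{144}{7} - \frac{53387189}{7} - \frac{978284166}{7} + \frac{38}{7} \cdot 12769 + \frac{27346}{7}\right) = 6263 + \left(\frac{144}{7} - \frac{53387189}{7} - \frac{978284166}{7} + \frac{485222}{7} + \frac{27346}{7}\right) = 6263 - \frac{1031158643}{7} = - \frac{1031114802}{7}$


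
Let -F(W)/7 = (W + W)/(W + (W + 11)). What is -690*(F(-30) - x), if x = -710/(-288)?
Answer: 1279375/168 ≈ 7615.3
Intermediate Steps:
F(W) = -14*W/(11 + 2*W) (F(W) = -7*(W + W)/(W + (W + 11)) = -7*2*W/(W + (11 + W)) = -7*2*W/(11 + 2*W) = -14*W/(11 + 2*W))
x = 355/144 (x = -710*(-1/288) = 355/144 ≈ 2.4653)
-690*(F(-30) - x) = -690*(-14*(-30)/(11 + 2*(-30)) - 1*355/144) = -690*(-14*(-30)/(11 - 60) - 355/144) = -690*(-14*(-30)/(-49) - 355/144) = -690*(-14*(-30)*(-1/49) - 355/144) = -690*(-60/7 - 355/144) = -690*(-11125/1008) = 1279375/168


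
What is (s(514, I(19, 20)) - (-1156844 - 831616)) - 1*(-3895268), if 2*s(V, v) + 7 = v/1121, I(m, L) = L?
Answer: 13191310349/2242 ≈ 5.8837e+6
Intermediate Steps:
s(V, v) = -7/2 + v/2242 (s(V, v) = -7/2 + (v/1121)/2 = -7/2 + v/2242)
(s(514, I(19, 20)) - (-1156844 - 831616)) - 1*(-3895268) = ((-7/2 + (1/2242)*20) - (-1156844 - 831616)) - 1*(-3895268) = ((-7/2 + 10/1121) - 1*(-1988460)) + 3895268 = (-7827/2242 + 1988460) + 3895268 = 4458119493/2242 + 3895268 = 13191310349/2242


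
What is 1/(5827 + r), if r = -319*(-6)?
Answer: 1/7741 ≈ 0.00012918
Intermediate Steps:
r = 1914
1/(5827 + r) = 1/(5827 + 1914) = 1/7741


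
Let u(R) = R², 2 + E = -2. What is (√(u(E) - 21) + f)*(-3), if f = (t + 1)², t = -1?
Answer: -3*I*√5 ≈ -6.7082*I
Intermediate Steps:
E = -4 (E = -2 - 2 = -4)
f = 0 (f = (-1 + 1)² = 0² = 0)
(√(u(E) - 21) + f)*(-3) = (√((-4)² - 21) + 0)*(-3) = (√(16 - 21) + 0)*(-3) = (√(-5) + 0)*(-3) = (I*√5 + 0)*(-3) = (I*√5)*(-3) = -3*I*√5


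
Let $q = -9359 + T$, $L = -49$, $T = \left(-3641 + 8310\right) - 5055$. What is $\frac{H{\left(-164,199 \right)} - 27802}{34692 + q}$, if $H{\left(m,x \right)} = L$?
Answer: $- \frac{27851}{24947} \approx -1.1164$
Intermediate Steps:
$T = -386$ ($T = 4669 - 5055 = -386$)
$q = -9745$ ($q = -9359 - 386 = -9745$)
$H{\left(m,x \right)} = -49$
$\frac{H{\left(-164,199 \right)} - 27802}{34692 + q} = \frac{-49 - 27802}{34692 - 9745} = - \frac{27851}{24947}$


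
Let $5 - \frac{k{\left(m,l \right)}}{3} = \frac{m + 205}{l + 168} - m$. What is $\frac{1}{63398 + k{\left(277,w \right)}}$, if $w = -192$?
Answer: $\frac{4}{257217} \approx 1.5551 \cdot 10^{-5}$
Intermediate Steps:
$k{\left(m,l \right)} = 15 + 3 m - \frac{3 \left(205 + m\right)}{168 + l}$ ($k{\left(m,l \right)} = 15 - 3 \left(\frac{m + 205}{l + 168} - m\right) = 15 - 3 \left(\frac{205 + m}{168 + l} - m\right) = 15 - 3 \left(- m + \frac{205 + m}{168 + l}\right) = 15 + \left(3 m - \frac{3 \left(205 + m\right)}{168 + l}\right) = 15 + 3 m - \frac{3 \left(205 + m\right)}{168 + l}$)
$\frac{1}{63398 + k{\left(277,w \right)}} = \frac{1}{63398 + \frac{3 \left(635 + 5 \left(-192\right) + 167 \cdot 277 - 53184\right)}{168 - 192}} = \frac{1}{63398 + \frac{3 \left(635 - 960 + 46259 - 53184\right)}{-24}} = \frac{1}{63398 + 3 \left(- \frac{1}{24}\right) \left(-7250\right)} = \frac{1}{63398 + \frac{3625}{4}} = \frac{1}{\frac{257217}{4}} = \frac{4}{257217}$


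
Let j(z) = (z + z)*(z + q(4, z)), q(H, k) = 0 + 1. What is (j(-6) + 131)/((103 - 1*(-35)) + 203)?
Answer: 191/341 ≈ 0.56012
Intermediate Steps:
q(H, k) = 1
j(z) = 2*z*(1 + z) (j(z) = (z + z)*(z + 1) = (2*z)*(1 + z) = 2*z*(1 + z))
(j(-6) + 131)/((103 - 1*(-35)) + 203) = (2*(-6)*(1 - 6) + 131)/((103 - 1*(-35)) + 203) = (2*(-6)*(-5) + 131)/((103 + 35) + 203) = (60 + 131)/(138 + 203) = 191/341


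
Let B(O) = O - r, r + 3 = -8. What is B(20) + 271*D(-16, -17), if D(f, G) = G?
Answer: -4576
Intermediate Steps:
r = -11 (r = -3 - 8 = -11)
B(O) = 11 + O (B(O) = O - 1*(-11) = O + 11 = 11 + O)
B(20) + 271*D(-16, -17) = (11 + 20) + 271*(-17) = 31 - 4607 = -4576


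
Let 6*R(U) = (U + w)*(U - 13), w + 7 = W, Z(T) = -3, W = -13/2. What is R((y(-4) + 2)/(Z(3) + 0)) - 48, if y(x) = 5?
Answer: -407/54 ≈ -7.5370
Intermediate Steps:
W = -13/2 (W = -13*1/2 = -13/2 ≈ -6.5000)
w = -27/2 (w = -7 - 13/2 = -27/2 ≈ -13.500)
R(U) = (-13 + U)*(-27/2 + U)/6 (R(U) = ((U - 27/2)*(U - 13))/6 = ((-27/2 + U)*(-13 + U))/6 = ((-13 + U)*(-27/2 + U))/6 = (-13 + U)*(-27/2 + U)/6)
R((y(-4) + 2)/(Z(3) + 0)) - 48 = (117/4 - 53*(5 + 2)/(12*(-3 + 0)) + ((5 + 2)/(-3 + 0))**2/6) - 48 = (117/4 - 371/(12*(-3)) + (7/(-3))**2/6) - 48 = (117/4 - 371*(-1)/(12*3) + (7*(-1/3))**2/6) - 48 = (117/4 - 53/12*(-7/3) + (-7/3)**2/6) - 48 = (117/4 + 371/36 + (1/6)*(49/9)) - 48 = (117/4 + 371/36 + 49/54) - 48 = 2185/54 - 48 = -407/54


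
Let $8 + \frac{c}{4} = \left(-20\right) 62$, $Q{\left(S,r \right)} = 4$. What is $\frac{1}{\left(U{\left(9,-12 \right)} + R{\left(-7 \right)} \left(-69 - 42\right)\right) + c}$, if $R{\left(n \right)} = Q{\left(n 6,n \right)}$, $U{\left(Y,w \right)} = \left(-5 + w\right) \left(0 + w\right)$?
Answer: $- \frac{1}{5232} \approx -0.00019113$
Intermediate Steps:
$U{\left(Y,w \right)} = w \left(-5 + w\right)$ ($U{\left(Y,w \right)} = \left(-5 + w\right) w = w \left(-5 + w\right)$)
$R{\left(n \right)} = 4$
$c = -4992$ ($c = -32 + 4 \left(\left(-20\right) 62\right) = -32 + 4 \left(-1240\right) = -32 - 4960 = -4992$)
$\frac{1}{\left(U{\left(9,-12 \right)} + R{\left(-7 \right)} \left(-69 - 42\right)\right) + c} = \frac{1}{\left(- 12 \left(-5 - 12\right) + 4 \left(-69 - 42\right)\right) - 4992} = \frac{1}{\left(\left(-12\right) \left(-17\right) + 4 \left(-69 - 42\right)\right) - 4992} = \frac{1}{\left(204 + 4 \left(-111\right)\right) - 4992} = \frac{1}{\left(204 - 444\right) - 4992} = \frac{1}{-240 - 4992} = \frac{1}{-5232} = - \frac{1}{5232}$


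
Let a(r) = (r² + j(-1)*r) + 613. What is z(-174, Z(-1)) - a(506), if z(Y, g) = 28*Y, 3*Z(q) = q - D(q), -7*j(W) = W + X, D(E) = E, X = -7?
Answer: -1834695/7 ≈ -2.6210e+5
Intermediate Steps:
j(W) = 1 - W/7 (j(W) = -(W - 7)/7 = -(-7 + W)/7 = 1 - W/7)
Z(q) = 0 (Z(q) = (q - q)/3 = (⅓)*0 = 0)
a(r) = 613 + r² + 8*r/7 (a(r) = (r² + (1 - ⅐*(-1))*r) + 613 = (r² + (1 + ⅐)*r) + 613 = (r² + 8*r/7) + 613 = 613 + r² + 8*r/7)
z(-174, Z(-1)) - a(506) = 28*(-174) - (613 + 506² + (8/7)*506) = -4872 - (613 + 256036 + 4048/7) = -4872 - 1*1800591/7 = -4872 - 1800591/7 = -1834695/7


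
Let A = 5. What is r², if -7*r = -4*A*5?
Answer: 10000/49 ≈ 204.08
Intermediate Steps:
r = 100/7 (r = -(-4*5)*5/7 = -(-20)*5/7 = -⅐*(-100) = 100/7 ≈ 14.286)
r² = (100/7)² = 10000/49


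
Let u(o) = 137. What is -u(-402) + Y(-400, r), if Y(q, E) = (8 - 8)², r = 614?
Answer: -137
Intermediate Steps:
Y(q, E) = 0 (Y(q, E) = 0² = 0)
-u(-402) + Y(-400, r) = -1*137 + 0 = -137 + 0 = -137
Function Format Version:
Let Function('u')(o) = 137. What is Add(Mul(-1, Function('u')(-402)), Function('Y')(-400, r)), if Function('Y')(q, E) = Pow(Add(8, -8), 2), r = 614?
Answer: -137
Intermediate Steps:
Function('Y')(q, E) = 0 (Function('Y')(q, E) = Pow(0, 2) = 0)
Add(Mul(-1, Function('u')(-402)), Function('Y')(-400, r)) = Add(Mul(-1, 137), 0) = Add(-137, 0) = -137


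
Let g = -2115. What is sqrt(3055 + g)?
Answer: 2*sqrt(235) ≈ 30.659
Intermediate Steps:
sqrt(3055 + g) = sqrt(3055 - 2115) = sqrt(940) = 2*sqrt(235)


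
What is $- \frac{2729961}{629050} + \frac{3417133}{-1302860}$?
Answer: $- \frac{570630450211}{81956408300} \approx -6.9626$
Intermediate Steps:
$- \frac{2729961}{629050} + \frac{3417133}{-1302860} = \left(-2729961\right) \frac{1}{629050} + 3417133 \left(- \frac{1}{1302860}\right) = - \frac{2729961}{629050} - \frac{3417133}{1302860} = - \frac{570630450211}{81956408300}$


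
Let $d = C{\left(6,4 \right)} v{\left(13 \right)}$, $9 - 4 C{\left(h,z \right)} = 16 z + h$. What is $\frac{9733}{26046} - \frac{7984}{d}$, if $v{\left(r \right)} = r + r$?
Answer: $\frac{423620797}{20654478} \approx 20.51$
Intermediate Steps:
$v{\left(r \right)} = 2 r$
$C{\left(h,z \right)} = \frac{9}{4} - 4 z - \frac{h}{4}$ ($C{\left(h,z \right)} = \frac{9}{4} - \frac{16 z + h}{4} = \frac{9}{4} - \frac{h + 16 z}{4} = \frac{9}{4} - \left(4 z + \frac{h}{4}\right) = \frac{9}{4} - 4 z - \frac{h}{4}$)
$d = - \frac{793}{2}$ ($d = \left(\frac{9}{4} - 16 - \frac{3}{2}\right) 2 \cdot 13 = \left(\frac{9}{4} - 16 - \frac{3}{2}\right) 26 = \left(- \frac{61}{4}\right) 26 = - \frac{793}{2} \approx -396.5$)
$\frac{9733}{26046} - \frac{7984}{d} = \frac{9733}{26046} - \frac{7984}{- \frac{793}{2}} = 9733 \cdot \frac{1}{26046} - - \frac{15968}{793} = \frac{9733}{26046} + \frac{15968}{793} = \frac{423620797}{20654478}$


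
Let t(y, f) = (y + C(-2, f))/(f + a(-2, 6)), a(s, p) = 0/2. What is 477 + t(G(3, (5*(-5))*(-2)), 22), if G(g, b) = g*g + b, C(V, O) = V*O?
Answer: 10509/22 ≈ 477.68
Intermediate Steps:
C(V, O) = O*V
a(s, p) = 0 (a(s, p) = 0*(½) = 0)
G(g, b) = b + g² (G(g, b) = g² + b = b + g²)
t(y, f) = (y - 2*f)/f (t(y, f) = (y + f*(-2))/(f + 0) = (y - 2*f)/f)
477 + t(G(3, (5*(-5))*(-2)), 22) = 477 + (-2 + ((5*(-5))*(-2) + 3²)/22) = 477 + (-2 + (-25*(-2) + 9)*(1/22)) = 477 + (-2 + (50 + 9)*(1/22)) = 477 + (-2 + 59*(1/22)) = 477 + (-2 + 59/22) = 477 + 15/22 = 10509/22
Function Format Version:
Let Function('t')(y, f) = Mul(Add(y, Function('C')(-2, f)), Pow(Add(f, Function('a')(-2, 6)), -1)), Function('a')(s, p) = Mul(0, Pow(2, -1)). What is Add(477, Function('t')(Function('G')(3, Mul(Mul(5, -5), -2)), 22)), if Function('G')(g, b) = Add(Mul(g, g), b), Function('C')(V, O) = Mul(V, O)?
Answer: Rational(10509, 22) ≈ 477.68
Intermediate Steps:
Function('C')(V, O) = Mul(O, V)
Function('a')(s, p) = 0 (Function('a')(s, p) = Mul(0, Rational(1, 2)) = 0)
Function('G')(g, b) = Add(b, Pow(g, 2)) (Function('G')(g, b) = Add(Pow(g, 2), b) = Add(b, Pow(g, 2)))
Function('t')(y, f) = Mul(Pow(f, -1), Add(y, Mul(-2, f))) (Function('t')(y, f) = Mul(Add(y, Mul(f, -2)), Pow(Add(f, 0), -1)) = Mul(Add(y, Mul(-2, f)), Pow(f, -1)) = Mul(Pow(f, -1), Add(y, Mul(-2, f))))
Add(477, Function('t')(Function('G')(3, Mul(Mul(5, -5), -2)), 22)) = Add(477, Add(-2, Mul(Add(Mul(Mul(5, -5), -2), Pow(3, 2)), Pow(22, -1)))) = Add(477, Add(-2, Mul(Add(Mul(-25, -2), 9), Rational(1, 22)))) = Add(477, Add(-2, Mul(Add(50, 9), Rational(1, 22)))) = Add(477, Add(-2, Mul(59, Rational(1, 22)))) = Add(477, Add(-2, Rational(59, 22))) = Add(477, Rational(15, 22)) = Rational(10509, 22)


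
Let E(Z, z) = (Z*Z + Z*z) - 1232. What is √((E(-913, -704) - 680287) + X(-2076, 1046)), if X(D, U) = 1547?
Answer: √796349 ≈ 892.38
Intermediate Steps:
E(Z, z) = -1232 + Z² + Z*z (E(Z, z) = (Z² + Z*z) - 1232 = -1232 + Z² + Z*z)
√((E(-913, -704) - 680287) + X(-2076, 1046)) = √(((-1232 + (-913)² - 913*(-704)) - 680287) + 1547) = √(((-1232 + 833569 + 642752) - 680287) + 1547) = √((1475089 - 680287) + 1547) = √(794802 + 1547) = √796349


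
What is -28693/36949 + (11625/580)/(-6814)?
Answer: -22765542257/29205376376 ≈ -0.77950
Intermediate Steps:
-28693/36949 + (11625/580)/(-6814) = -28693*1/36949 + (11625*(1/580))*(-1/6814) = -28693/36949 + (2325/116)*(-1/6814) = -28693/36949 - 2325/790424 = -22765542257/29205376376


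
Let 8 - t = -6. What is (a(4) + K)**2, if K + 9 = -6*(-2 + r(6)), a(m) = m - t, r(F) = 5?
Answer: 1369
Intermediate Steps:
t = 14 (t = 8 - 1*(-6) = 8 + 6 = 14)
a(m) = -14 + m (a(m) = m - 1*14 = m - 14 = -14 + m)
K = -27 (K = -9 - 6*(-2 + 5) = -9 - 6*3 = -9 - 18 = -27)
(a(4) + K)**2 = ((-14 + 4) - 27)**2 = (-10 - 27)**2 = (-37)**2 = 1369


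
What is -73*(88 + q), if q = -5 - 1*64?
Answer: -1387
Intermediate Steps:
q = -69 (q = -5 - 64 = -69)
-73*(88 + q) = -73*(88 - 69) = -73*19 = -1387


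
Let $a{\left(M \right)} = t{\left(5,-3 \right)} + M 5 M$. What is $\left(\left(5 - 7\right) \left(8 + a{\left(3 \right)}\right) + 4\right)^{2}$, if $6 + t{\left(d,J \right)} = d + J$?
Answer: $8836$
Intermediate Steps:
$t{\left(d,J \right)} = -6 + J + d$ ($t{\left(d,J \right)} = -6 + \left(d + J\right) = -6 + \left(J + d\right) = -6 + J + d$)
$a{\left(M \right)} = -4 + 5 M^{2}$ ($a{\left(M \right)} = \left(-6 - 3 + 5\right) + M 5 M = -4 + 5 M M = -4 + 5 M^{2}$)
$\left(\left(5 - 7\right) \left(8 + a{\left(3 \right)}\right) + 4\right)^{2} = \left(\left(5 - 7\right) \left(8 - \left(4 - 5 \cdot 3^{2}\right)\right) + 4\right)^{2} = \left(- 2 \left(8 + \left(-4 + 5 \cdot 9\right)\right) + 4\right)^{2} = \left(- 2 \left(8 + \left(-4 + 45\right)\right) + 4\right)^{2} = \left(- 2 \left(8 + 41\right) + 4\right)^{2} = \left(\left(-2\right) 49 + 4\right)^{2} = \left(-98 + 4\right)^{2} = \left(-94\right)^{2} = 8836$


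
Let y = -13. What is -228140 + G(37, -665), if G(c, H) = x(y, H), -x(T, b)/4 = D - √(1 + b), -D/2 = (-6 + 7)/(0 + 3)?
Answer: -684412/3 + 8*I*√166 ≈ -2.2814e+5 + 103.07*I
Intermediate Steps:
D = -⅔ (D = -2*(-6 + 7)/(0 + 3) = -2/3 = -2*⅓ = -⅔ ≈ -0.66667)
x(T, b) = 8/3 + 4*√(1 + b) (x(T, b) = -4*(-⅔ - √(1 + b)) = 8/3 + 4*√(1 + b))
G(c, H) = 8/3 + 4*√(1 + H)
-228140 + G(37, -665) = -228140 + (8/3 + 4*√(1 - 665)) = -228140 + (8/3 + 4*√(-664)) = -228140 + (8/3 + 4*(2*I*√166)) = -228140 + (8/3 + 8*I*√166) = -684412/3 + 8*I*√166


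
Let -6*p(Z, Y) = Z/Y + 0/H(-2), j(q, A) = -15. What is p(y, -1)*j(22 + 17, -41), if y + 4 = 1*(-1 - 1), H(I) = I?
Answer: 15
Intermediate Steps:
y = -6 (y = -4 + 1*(-1 - 1) = -4 + 1*(-2) = -4 - 2 = -6)
p(Z, Y) = -Z/(6*Y) (p(Z, Y) = -(Z/Y + 0/(-2))/6 = -(Z/Y + 0*(-1/2))/6 = -(Z/Y + 0)/6 = -Z/(6*Y))
p(y, -1)*j(22 + 17, -41) = -1/6*(-6)/(-1)*(-15) = -1/6*(-6)*(-1)*(-15) = -1*(-15) = 15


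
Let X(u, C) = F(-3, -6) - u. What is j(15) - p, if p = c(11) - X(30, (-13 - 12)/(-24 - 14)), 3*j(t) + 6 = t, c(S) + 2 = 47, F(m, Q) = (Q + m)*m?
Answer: -45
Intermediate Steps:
F(m, Q) = m*(Q + m)
c(S) = 45 (c(S) = -2 + 47 = 45)
j(t) = -2 + t/3
X(u, C) = 27 - u (X(u, C) = -3*(-6 - 3) - u = -3*(-9) - u = 27 - u)
p = 48 (p = 45 - (27 - 1*30) = 45 - (27 - 30) = 45 - 1*(-3) = 45 + 3 = 48)
j(15) - p = (-2 + (⅓)*15) - 1*48 = (-2 + 5) - 48 = 3 - 48 = -45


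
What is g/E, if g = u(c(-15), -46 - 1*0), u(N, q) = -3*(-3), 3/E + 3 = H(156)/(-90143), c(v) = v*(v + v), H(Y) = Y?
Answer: -811755/90143 ≈ -9.0052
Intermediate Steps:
c(v) = 2*v**2 (c(v) = v*(2*v) = 2*v**2)
E = -90143/90195 (E = 3/(-3 + 156/(-90143)) = 3/(-3 + 156*(-1/90143)) = 3/(-3 - 156/90143) = 3/(-270585/90143) = 3*(-90143/270585) = -90143/90195 ≈ -0.99942)
u(N, q) = 9
g = 9
g/E = 9/(-90143/90195) = 9*(-90195/90143) = -811755/90143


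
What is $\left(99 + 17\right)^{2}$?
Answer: $13456$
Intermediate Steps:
$\left(99 + 17\right)^{2} = 116^{2} = 13456$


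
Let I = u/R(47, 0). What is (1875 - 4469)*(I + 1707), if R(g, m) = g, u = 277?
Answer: -208832564/47 ≈ -4.4432e+6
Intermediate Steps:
I = 277/47 ≈ 5.8936
(1875 - 4469)*(I + 1707) = (1875 - 4469)*(277/47 + 1707) = -2594*80506/47 = -208832564/47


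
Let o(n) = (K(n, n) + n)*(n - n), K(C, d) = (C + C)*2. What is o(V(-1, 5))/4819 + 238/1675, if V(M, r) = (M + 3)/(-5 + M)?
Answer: 238/1675 ≈ 0.14209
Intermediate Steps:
V(M, r) = (3 + M)/(-5 + M)
K(C, d) = 4*C (K(C, d) = (2*C)*2 = 4*C)
o(n) = 0 (o(n) = (4*n + n)*(n - n) = (5*n)*0 = 0)
o(V(-1, 5))/4819 + 238/1675 = 0/4819 + 238/1675 = 0*(1/4819) + 238*(1/1675) = 0 + 238/1675 = 238/1675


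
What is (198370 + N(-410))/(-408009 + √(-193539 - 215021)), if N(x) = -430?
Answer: -80761301460/166471752641 - 791760*I*√25535/166471752641 ≈ -0.48514 - 0.00076001*I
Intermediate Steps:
(198370 + N(-410))/(-408009 + √(-193539 - 215021)) = (198370 - 430)/(-408009 + √(-193539 - 215021)) = 197940/(-408009 + √(-408560)) = 197940/(-408009 + 4*I*√25535)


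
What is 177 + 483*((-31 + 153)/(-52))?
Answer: -24861/26 ≈ -956.19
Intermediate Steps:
177 + 483*((-31 + 153)/(-52)) = 177 + 483*(122*(-1/52)) = 177 + 483*(-61/26) = 177 - 29463/26 = -24861/26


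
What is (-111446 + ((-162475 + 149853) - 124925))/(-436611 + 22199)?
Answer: 248993/414412 ≈ 0.60083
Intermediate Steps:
(-111446 + ((-162475 + 149853) - 124925))/(-436611 + 22199) = (-111446 + (-12622 - 124925))/(-414412) = (-111446 - 137547)*(-1/414412) = -248993*(-1/414412) = 248993/414412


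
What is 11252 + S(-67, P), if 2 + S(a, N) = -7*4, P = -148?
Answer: 11222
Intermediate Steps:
S(a, N) = -30 (S(a, N) = -2 - 7*4 = -2 - 28 = -30)
11252 + S(-67, P) = 11252 - 30 = 11222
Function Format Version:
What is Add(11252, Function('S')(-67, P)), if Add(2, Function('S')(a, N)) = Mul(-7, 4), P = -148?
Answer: 11222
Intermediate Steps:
Function('S')(a, N) = -30 (Function('S')(a, N) = Add(-2, Mul(-7, 4)) = Add(-2, -28) = -30)
Add(11252, Function('S')(-67, P)) = Add(11252, -30) = 11222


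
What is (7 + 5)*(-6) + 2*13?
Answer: -46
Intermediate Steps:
(7 + 5)*(-6) + 2*13 = 12*(-6) + 26 = -72 + 26 = -46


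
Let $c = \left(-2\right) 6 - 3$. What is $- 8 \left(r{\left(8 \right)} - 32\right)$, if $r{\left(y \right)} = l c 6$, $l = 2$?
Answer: $1696$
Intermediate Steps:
$c = -15$ ($c = -12 - 3 = -15$)
$r{\left(y \right)} = -180$ ($r{\left(y \right)} = 2 \left(-15\right) 6 = \left(-30\right) 6 = -180$)
$- 8 \left(r{\left(8 \right)} - 32\right) = - 8 \left(-180 - 32\right) = \left(-8\right) \left(-212\right) = 1696$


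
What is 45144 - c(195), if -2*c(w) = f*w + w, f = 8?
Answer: 92043/2 ≈ 46022.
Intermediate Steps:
c(w) = -9*w/2 (c(w) = -(8*w + w)/2 = -9*w/2)
45144 - c(195) = 45144 - (-9)*195/2 = 45144 - 1*(-1755/2) = 45144 + 1755/2 = 92043/2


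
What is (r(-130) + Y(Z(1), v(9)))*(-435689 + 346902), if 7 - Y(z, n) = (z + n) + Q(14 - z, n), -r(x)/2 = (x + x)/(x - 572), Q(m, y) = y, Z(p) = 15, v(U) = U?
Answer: 64104214/27 ≈ 2.3742e+6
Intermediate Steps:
r(x) = -4*x/(-572 + x) (r(x) = -2*(x + x)/(x - 572) = -2*2*x/(-572 + x) = -4*x/(-572 + x))
Y(z, n) = 7 - z - 2*n (Y(z, n) = 7 - ((z + n) + n) = 7 - ((n + z) + n) = 7 - (z + 2*n) = 7 + (-z - 2*n) = 7 - z - 2*n)
(r(-130) + Y(Z(1), v(9)))*(-435689 + 346902) = (-4*(-130)/(-572 - 130) + (7 - 1*15 - 2*9))*(-435689 + 346902) = (-4*(-130)/(-702) + (7 - 15 - 18))*(-88787) = (-4*(-130)*(-1/702) - 26)*(-88787) = (-20/27 - 26)*(-88787) = -722/27*(-88787) = 64104214/27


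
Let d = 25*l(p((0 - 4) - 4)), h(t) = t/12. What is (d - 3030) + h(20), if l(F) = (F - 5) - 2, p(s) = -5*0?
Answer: -9610/3 ≈ -3203.3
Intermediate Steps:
h(t) = t/12 (h(t) = t*(1/12) = t/12)
p(s) = 0
l(F) = -7 + F (l(F) = (-5 + F) - 2 = -7 + F)
d = -175 (d = 25*(-7 + 0) = 25*(-7) = -175)
(d - 3030) + h(20) = (-175 - 3030) + (1/12)*20 = -3205 + 5/3 = -9610/3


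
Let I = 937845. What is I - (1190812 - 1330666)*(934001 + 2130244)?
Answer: 428547858075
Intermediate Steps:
I - (1190812 - 1330666)*(934001 + 2130244) = 937845 - (1190812 - 1330666)*(934001 + 2130244) = 937845 - (-139854)*3064245 = 937845 - 1*(-428546920230) = 937845 + 428546920230 = 428547858075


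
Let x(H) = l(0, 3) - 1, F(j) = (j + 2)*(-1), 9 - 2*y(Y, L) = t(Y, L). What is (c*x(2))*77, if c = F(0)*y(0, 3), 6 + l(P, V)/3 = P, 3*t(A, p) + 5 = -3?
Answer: 51205/3 ≈ 17068.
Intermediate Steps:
t(A, p) = -8/3 (t(A, p) = -5/3 + (⅓)*(-3) = -5/3 - 1 = -8/3)
y(Y, L) = 35/6 (y(Y, L) = 9/2 - ½*(-8/3) = 9/2 + 4/3 = 35/6)
l(P, V) = -18 + 3*P
F(j) = -2 - j (F(j) = (2 + j)*(-1) = -2 - j)
c = -35/3 (c = (-2 - 1*0)*(35/6) = (-2 + 0)*(35/6) = -2*35/6 = -35/3 ≈ -11.667)
x(H) = -19 (x(H) = (-18 + 3*0) - 1 = (-18 + 0) - 1 = -18 - 1 = -19)
(c*x(2))*77 = -35/3*(-19)*77 = (665/3)*77 = 51205/3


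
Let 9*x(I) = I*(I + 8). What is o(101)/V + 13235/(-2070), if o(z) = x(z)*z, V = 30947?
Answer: -30768895/12812058 ≈ -2.4016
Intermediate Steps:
x(I) = I*(8 + I)/9 (x(I) = (I*(I + 8))/9 = (I*(8 + I))/9 = I*(8 + I)/9)
o(z) = z²*(8 + z)/9 (o(z) = (z*(8 + z)/9)*z = z²*(8 + z)/9)
o(101)/V + 13235/(-2070) = ((⅑)*101²*(8 + 101))/30947 + 13235/(-2070) = ((⅑)*10201*109)*(1/30947) + 13235*(-1/2070) = (1111909/9)*(1/30947) - 2647/414 = 1111909/278523 - 2647/414 = -30768895/12812058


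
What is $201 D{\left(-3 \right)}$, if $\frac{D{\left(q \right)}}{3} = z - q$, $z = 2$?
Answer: $3015$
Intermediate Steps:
$D{\left(q \right)} = 6 - 3 q$ ($D{\left(q \right)} = 3 \left(2 - q\right) = 6 - 3 q$)
$201 D{\left(-3 \right)} = 201 \left(6 - -9\right) = 201 \left(6 + 9\right) = 201 \cdot 15 = 3015$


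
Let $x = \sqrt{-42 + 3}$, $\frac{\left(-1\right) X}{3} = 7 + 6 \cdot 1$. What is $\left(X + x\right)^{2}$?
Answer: $\left(39 - i \sqrt{39}\right)^{2} \approx 1482.0 - 487.11 i$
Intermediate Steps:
$X = -39$ ($X = - 3 \left(7 + 6 \cdot 1\right) = - 3 \left(7 + 6\right) = \left(-3\right) 13 = -39$)
$x = i \sqrt{39}$ ($x = \sqrt{-39} = i \sqrt{39} \approx 6.245 i$)
$\left(X + x\right)^{2} = \left(-39 + i \sqrt{39}\right)^{2}$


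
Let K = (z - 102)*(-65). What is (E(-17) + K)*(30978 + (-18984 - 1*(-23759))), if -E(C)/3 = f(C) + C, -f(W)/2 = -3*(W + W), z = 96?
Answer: 37647909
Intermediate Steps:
K = 390 (K = (96 - 102)*(-65) = -6*(-65) = 390)
f(W) = 12*W (f(W) = -(-6)*(W + W) = -(-6)*2*W = -(-12)*W = 12*W)
E(C) = -39*C (E(C) = -3*(12*C + C) = -39*C)
(E(-17) + K)*(30978 + (-18984 - 1*(-23759))) = (-39*(-17) + 390)*(30978 + (-18984 - 1*(-23759))) = (663 + 390)*(30978 + (-18984 + 23759)) = 1053*(30978 + 4775) = 1053*35753 = 37647909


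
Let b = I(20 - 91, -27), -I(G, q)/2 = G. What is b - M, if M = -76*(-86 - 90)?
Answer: -13234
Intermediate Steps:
I(G, q) = -2*G
b = 142 (b = -2*(20 - 91) = -2*(-71) = 142)
M = 13376 (M = -76*(-176) = 13376)
b - M = 142 - 1*13376 = 142 - 13376 = -13234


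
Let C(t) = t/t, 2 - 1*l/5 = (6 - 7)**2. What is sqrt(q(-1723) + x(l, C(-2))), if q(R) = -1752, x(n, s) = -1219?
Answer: I*sqrt(2971) ≈ 54.507*I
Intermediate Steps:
l = 5 (l = 10 - 5*(6 - 7)**2 = 10 - 5*(-1)**2 = 10 - 5*1 = 10 - 5 = 5)
C(t) = 1
sqrt(q(-1723) + x(l, C(-2))) = sqrt(-1752 - 1219) = sqrt(-2971) = I*sqrt(2971)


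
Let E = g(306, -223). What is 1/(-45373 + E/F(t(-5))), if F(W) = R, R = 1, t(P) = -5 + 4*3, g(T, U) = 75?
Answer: -1/45298 ≈ -2.2076e-5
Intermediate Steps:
E = 75
t(P) = 7 (t(P) = -5 + 12 = 7)
F(W) = 1
1/(-45373 + E/F(t(-5))) = 1/(-45373 + 75/1) = 1/(-45373 + 75*1) = 1/(-45373 + 75) = 1/(-45298) = -1/45298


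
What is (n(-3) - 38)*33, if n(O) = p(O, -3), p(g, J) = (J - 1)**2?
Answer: -726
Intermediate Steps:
p(g, J) = (-1 + J)**2
n(O) = 16 (n(O) = (-1 - 3)**2 = (-4)**2 = 16)
(n(-3) - 38)*33 = (16 - 38)*33 = -22*33 = -726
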